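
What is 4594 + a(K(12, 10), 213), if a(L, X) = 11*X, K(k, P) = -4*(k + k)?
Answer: 6937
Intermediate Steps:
K(k, P) = -8*k
4594 + a(K(12, 10), 213) = 4594 + 11*213 = 4594 + 2343 = 6937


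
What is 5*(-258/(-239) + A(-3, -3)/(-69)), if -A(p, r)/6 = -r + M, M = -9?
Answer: 15330/5497 ≈ 2.7888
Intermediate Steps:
A(p, r) = 54 + 6*r (A(p, r) = -6*(-r - 9) = -6*(-9 - r) = 54 + 6*r)
5*(-258/(-239) + A(-3, -3)/(-69)) = 5*(-258/(-239) + (54 + 6*(-3))/(-69)) = 5*(-258*(-1/239) + (54 - 18)*(-1/69)) = 5*(258/239 + 36*(-1/69)) = 5*(258/239 - 12/23) = 5*(3066/5497) = 15330/5497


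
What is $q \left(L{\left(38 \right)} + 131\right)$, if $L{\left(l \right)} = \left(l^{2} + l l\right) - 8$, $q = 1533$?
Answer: $4615863$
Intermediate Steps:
$L{\left(l \right)} = -8 + 2 l^{2}$ ($L{\left(l \right)} = \left(l^{2} + l^{2}\right) - 8 = 2 l^{2} - 8 = -8 + 2 l^{2}$)
$q \left(L{\left(38 \right)} + 131\right) = 1533 \left(\left(-8 + 2 \cdot 38^{2}\right) + 131\right) = 1533 \left(\left(-8 + 2 \cdot 1444\right) + 131\right) = 1533 \left(\left(-8 + 2888\right) + 131\right) = 1533 \left(2880 + 131\right) = 1533 \cdot 3011 = 4615863$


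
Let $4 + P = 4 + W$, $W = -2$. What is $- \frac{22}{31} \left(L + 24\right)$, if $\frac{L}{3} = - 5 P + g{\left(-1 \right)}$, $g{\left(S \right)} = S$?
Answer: $- \frac{1122}{31} \approx -36.194$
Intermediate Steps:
$P = -2$ ($P = -4 + \left(4 - 2\right) = -4 + 2 = -2$)
$L = 27$ ($L = 3 \left(\left(-5\right) \left(-2\right) - 1\right) = 3 \left(10 - 1\right) = 3 \cdot 9 = 27$)
$- \frac{22}{31} \left(L + 24\right) = - \frac{22}{31} \left(27 + 24\right) = \left(-22\right) \frac{1}{31} \cdot 51 = \left(- \frac{22}{31}\right) 51 = - \frac{1122}{31}$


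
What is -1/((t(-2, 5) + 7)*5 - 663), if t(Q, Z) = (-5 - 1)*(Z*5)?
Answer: 1/1378 ≈ 0.00072569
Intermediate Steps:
t(Q, Z) = -30*Z
-1/((t(-2, 5) + 7)*5 - 663) = -1/((-30*5 + 7)*5 - 663) = -1/((-150 + 7)*5 - 663) = -1/(-143*5 - 663) = -1/(-715 - 663) = -1/(-1378) = -1*(-1/1378) = 1/1378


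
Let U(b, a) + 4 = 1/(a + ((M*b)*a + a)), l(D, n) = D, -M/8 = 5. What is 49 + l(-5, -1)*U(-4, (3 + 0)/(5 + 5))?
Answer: 16742/243 ≈ 68.897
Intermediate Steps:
M = -40 (M = -8*5 = -40)
U(b, a) = -4 + 1/(2*a - 40*a*b) (U(b, a) = -4 + 1/(a + ((-40*b)*a + a)) = -4 + 1/(a + (-40*a*b + a)) = -4 + 1/(a + (a - 40*a*b)) = -4 + 1/(2*a - 40*a*b))
49 + l(-5, -1)*U(-4, (3 + 0)/(5 + 5)) = 49 - 5*(-1 + 8*((3 + 0)/(5 + 5)) - 160*(3 + 0)/(5 + 5)*(-4))/(2*((3 + 0)/(5 + 5))*(-1 + 20*(-4))) = 49 - 5*(-1 + 8*(3/10) - 160*3/10*(-4))/(2*(3/10)*(-1 - 80)) = 49 - 5*(-1 + 8*(3*(1/10)) - 160*3*(1/10)*(-4))/(2*(3*(1/10))*(-81)) = 49 - 5*(-1)*(-1 + 8*(3/10) - 160*3/10*(-4))/(2*3/10*81) = 49 - 5*10*(-1)*(-1 + 12/5 + 192)/(2*3*81) = 49 - 5*10*(-1)*967/(2*3*81*5) = 49 - 5*(-967/243) = 49 + 4835/243 = 16742/243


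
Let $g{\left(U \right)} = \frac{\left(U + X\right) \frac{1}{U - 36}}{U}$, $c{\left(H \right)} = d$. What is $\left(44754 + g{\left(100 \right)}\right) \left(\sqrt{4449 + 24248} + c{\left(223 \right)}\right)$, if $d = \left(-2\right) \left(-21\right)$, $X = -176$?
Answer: $\frac{1503734001}{800} + \frac{71606381 \sqrt{28697}}{1600} \approx 9.4611 \cdot 10^{6}$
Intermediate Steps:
$d = 42$
$c{\left(H \right)} = 42$
$g{\left(U \right)} = \frac{-176 + U}{U \left(-36 + U\right)}$ ($g{\left(U \right)} = \frac{\left(U - 176\right) \frac{1}{U - 36}}{U} = \frac{\left(-176 + U\right) \frac{1}{-36 + U}}{U} = \frac{\frac{1}{-36 + U} \left(-176 + U\right)}{U} = \frac{-176 + U}{U \left(-36 + U\right)}$)
$\left(44754 + g{\left(100 \right)}\right) \left(\sqrt{4449 + 24248} + c{\left(223 \right)}\right) = \left(44754 + \frac{-176 + 100}{100 \left(-36 + 100\right)}\right) \left(\sqrt{4449 + 24248} + 42\right) = \left(44754 + \frac{1}{100} \cdot \frac{1}{64} \left(-76\right)\right) \left(\sqrt{28697} + 42\right) = \left(44754 + \frac{1}{100} \cdot \frac{1}{64} \left(-76\right)\right) \left(42 + \sqrt{28697}\right) = \left(44754 - \frac{19}{1600}\right) \left(42 + \sqrt{28697}\right) = \frac{71606381 \left(42 + \sqrt{28697}\right)}{1600} = \frac{1503734001}{800} + \frac{71606381 \sqrt{28697}}{1600}$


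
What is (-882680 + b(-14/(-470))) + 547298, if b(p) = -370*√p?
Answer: -335382 - 74*√1645/47 ≈ -3.3545e+5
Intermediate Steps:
(-882680 + b(-14/(-470))) + 547298 = (-882680 - 370*√14*√(-1/(-470))) + 547298 = (-882680 - 370*√1645/235) + 547298 = (-882680 - 74*√1645/47) + 547298 = -335382 - 74*√1645/47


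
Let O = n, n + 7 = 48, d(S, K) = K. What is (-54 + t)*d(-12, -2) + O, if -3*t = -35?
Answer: 377/3 ≈ 125.67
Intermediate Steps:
t = 35/3 (t = -⅓*(-35) = 35/3 ≈ 11.667)
n = 41 (n = -7 + 48 = 41)
O = 41
(-54 + t)*d(-12, -2) + O = (-54 + 35/3)*(-2) + 41 = -127/3*(-2) + 41 = 254/3 + 41 = 377/3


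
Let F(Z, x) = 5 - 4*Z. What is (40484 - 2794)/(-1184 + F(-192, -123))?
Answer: -37690/411 ≈ -91.703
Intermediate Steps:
(40484 - 2794)/(-1184 + F(-192, -123)) = (40484 - 2794)/(-1184 + (5 - 4*(-192))) = 37690/(-1184 + (5 + 768)) = 37690/(-1184 + 773) = 37690/(-411) = 37690*(-1/411) = -37690/411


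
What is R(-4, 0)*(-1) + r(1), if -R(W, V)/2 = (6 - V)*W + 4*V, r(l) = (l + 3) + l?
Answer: -43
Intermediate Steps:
r(l) = 3 + 2*l (r(l) = (3 + l) + l = 3 + 2*l)
R(W, V) = -8*V - 2*W*(6 - V) (R(W, V) = -2*((6 - V)*W + 4*V) = -2*(W*(6 - V) + 4*V) = -2*(4*V + W*(6 - V)) = -8*V - 2*W*(6 - V))
R(-4, 0)*(-1) + r(1) = (-12*(-4) - 8*0 + 2*0*(-4))*(-1) + (3 + 2*1) = (48 + 0 + 0)*(-1) + (3 + 2) = 48*(-1) + 5 = -48 + 5 = -43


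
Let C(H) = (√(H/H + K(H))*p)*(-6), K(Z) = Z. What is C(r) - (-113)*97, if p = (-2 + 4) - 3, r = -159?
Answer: 10961 + 6*I*√158 ≈ 10961.0 + 75.419*I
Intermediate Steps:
p = -1 (p = 2 - 3 = -1)
C(H) = 6*√(1 + H) (C(H) = (√(H/H + H)*(-1))*(-6) = (√(1 + H)*(-1))*(-6) = -√(1 + H)*(-6) = 6*√(1 + H))
C(r) - (-113)*97 = 6*√(1 - 159) - (-113)*97 = 6*√(-158) - 1*(-10961) = 6*(I*√158) + 10961 = 6*I*√158 + 10961 = 10961 + 6*I*√158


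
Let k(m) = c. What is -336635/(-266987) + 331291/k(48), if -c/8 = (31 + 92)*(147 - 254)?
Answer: 123894016097/28110527256 ≈ 4.4074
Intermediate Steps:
c = 105288 (c = -8*(31 + 92)*(147 - 254) = -984*(-107) = -8*(-13161) = 105288)
k(m) = 105288
-336635/(-266987) + 331291/k(48) = -336635/(-266987) + 331291/105288 = -336635*(-1/266987) + 331291*(1/105288) = 336635/266987 + 331291/105288 = 123894016097/28110527256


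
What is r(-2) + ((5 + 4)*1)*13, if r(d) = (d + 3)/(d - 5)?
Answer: 818/7 ≈ 116.86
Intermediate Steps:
r(d) = (3 + d)/(-5 + d)
r(-2) + ((5 + 4)*1)*13 = (3 - 2)/(-5 - 2) + ((5 + 4)*1)*13 = 1/(-7) + (9*1)*13 = -1/7*1 + 9*13 = -1/7 + 117 = 818/7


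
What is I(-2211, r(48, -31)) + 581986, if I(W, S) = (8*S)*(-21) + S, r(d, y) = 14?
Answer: 579648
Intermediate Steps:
I(W, S) = -167*S (I(W, S) = -168*S + S = -167*S)
I(-2211, r(48, -31)) + 581986 = -167*14 + 581986 = -2338 + 581986 = 579648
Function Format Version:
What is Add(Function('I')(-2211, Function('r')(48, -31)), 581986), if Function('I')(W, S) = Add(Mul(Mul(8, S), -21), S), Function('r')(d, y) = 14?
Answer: 579648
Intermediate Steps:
Function('I')(W, S) = Mul(-167, S) (Function('I')(W, S) = Add(Mul(-168, S), S) = Mul(-167, S))
Add(Function('I')(-2211, Function('r')(48, -31)), 581986) = Add(Mul(-167, 14), 581986) = Add(-2338, 581986) = 579648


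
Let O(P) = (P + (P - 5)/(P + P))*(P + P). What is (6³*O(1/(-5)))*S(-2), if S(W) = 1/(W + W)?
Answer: 6912/25 ≈ 276.48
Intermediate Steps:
S(W) = 1/(2*W)
O(P) = 2*P*(P + (-5 + P)/(2*P)) (O(P) = (P + (-5 + P)/((2*P)))*(2*P) = (P + (-5 + P)*(1/(2*P)))*(2*P) = (P + (-5 + P)/(2*P))*(2*P) = 2*P*(P + (-5 + P)/(2*P)))
(6³*O(1/(-5)))*S(-2) = (6³*(-5 + 1/(-5) + 2*(1/(-5))²))*((½)/(-2)) = (216*(-5 - ⅕ + 2*(-⅕)²))*((½)*(-½)) = (216*(-5 - ⅕ + 2*(1/25)))*(-¼) = (216*(-5 - ⅕ + 2/25))*(-¼) = (216*(-128/25))*(-¼) = -27648/25*(-¼) = 6912/25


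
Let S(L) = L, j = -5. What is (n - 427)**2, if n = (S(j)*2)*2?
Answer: 199809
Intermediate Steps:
n = -20 (n = -5*2*2 = -10*2 = -20)
(n - 427)**2 = (-20 - 427)**2 = (-447)**2 = 199809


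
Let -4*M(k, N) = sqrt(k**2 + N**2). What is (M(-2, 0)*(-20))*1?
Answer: 10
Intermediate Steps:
M(k, N) = -sqrt(N**2 + k**2)/4 (M(k, N) = -sqrt(k**2 + N**2)/4 = -sqrt(N**2 + k**2)/4)
(M(-2, 0)*(-20))*1 = (-sqrt(0**2 + (-2)**2)/4*(-20))*1 = (-sqrt(0 + 4)/4*(-20))*1 = (-sqrt(4)/4*(-20))*1 = (-1/4*2*(-20))*1 = -1/2*(-20)*1 = 10*1 = 10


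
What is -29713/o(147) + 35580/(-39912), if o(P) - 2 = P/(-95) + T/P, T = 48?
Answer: -460043167945/12063402 ≈ -38135.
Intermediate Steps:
o(P) = 2 + 48/P - P/95 (o(P) = 2 + (P/(-95) + 48/P) = 2 + (P*(-1/95) + 48/P) = 2 + (-P/95 + 48/P) = 2 + (48/P - P/95) = 2 + 48/P - P/95)
-29713/o(147) + 35580/(-39912) = -29713/(2 + 48/147 - 1/95*147) + 35580/(-39912) = -29713/(2 + 48*(1/147) - 147/95) + 35580*(-1/39912) = -29713/(2 + 16/49 - 147/95) - 2965/3326 = -29713/3627/4655 - 2965/3326 = -29713*4655/3627 - 2965/3326 = -138314015/3627 - 2965/3326 = -460043167945/12063402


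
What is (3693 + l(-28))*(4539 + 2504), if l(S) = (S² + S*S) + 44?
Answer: 37363115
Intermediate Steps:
l(S) = 44 + 2*S² (l(S) = (S² + S²) + 44 = 2*S² + 44 = 44 + 2*S²)
(3693 + l(-28))*(4539 + 2504) = (3693 + (44 + 2*(-28)²))*(4539 + 2504) = (3693 + (44 + 2*784))*7043 = (3693 + (44 + 1568))*7043 = (3693 + 1612)*7043 = 5305*7043 = 37363115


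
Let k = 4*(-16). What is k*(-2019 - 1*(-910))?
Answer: 70976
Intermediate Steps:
k = -64
k*(-2019 - 1*(-910)) = -64*(-2019 - 1*(-910)) = -64*(-2019 + 910) = -64*(-1109) = 70976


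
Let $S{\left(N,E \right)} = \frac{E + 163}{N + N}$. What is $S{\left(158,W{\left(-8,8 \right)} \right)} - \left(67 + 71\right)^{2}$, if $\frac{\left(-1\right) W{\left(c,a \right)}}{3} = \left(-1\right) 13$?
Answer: $- \frac{3008851}{158} \approx -19043.0$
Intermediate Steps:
$W{\left(c,a \right)} = 39$ ($W{\left(c,a \right)} = - 3 \left(\left(-1\right) 13\right) = \left(-3\right) \left(-13\right) = 39$)
$S{\left(N,E \right)} = \frac{163 + E}{2 N}$
$S{\left(158,W{\left(-8,8 \right)} \right)} - \left(67 + 71\right)^{2} = \frac{163 + 39}{2 \cdot 158} - \left(67 + 71\right)^{2} = \frac{1}{2} \cdot \frac{1}{158} \cdot 202 - 138^{2} = \frac{101}{158} - 19044 = - \frac{3008851}{158}$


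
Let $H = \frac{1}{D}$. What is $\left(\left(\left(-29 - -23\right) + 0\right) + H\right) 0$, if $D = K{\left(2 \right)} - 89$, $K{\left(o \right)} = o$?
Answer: $0$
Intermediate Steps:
$D = -87$ ($D = 2 - 89 = -87$)
$H = - \frac{1}{87}$ ($H = \frac{1}{-87} = - \frac{1}{87} \approx -0.011494$)
$\left(\left(\left(-29 - -23\right) + 0\right) + H\right) 0 = \left(\left(\left(-29 - -23\right) + 0\right) - \frac{1}{87}\right) 0 = \left(\left(\left(-29 + 23\right) + 0\right) - \frac{1}{87}\right) 0 = \left(\left(-6 + 0\right) - \frac{1}{87}\right) 0 = \left(-6 - \frac{1}{87}\right) 0 = \left(- \frac{523}{87}\right) 0 = 0$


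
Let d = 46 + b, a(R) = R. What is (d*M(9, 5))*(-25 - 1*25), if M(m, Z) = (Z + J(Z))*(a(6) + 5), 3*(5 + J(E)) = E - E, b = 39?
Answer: 0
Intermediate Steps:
J(E) = -5 (J(E) = -5 + (E - E)/3 = -5 + (1/3)*0 = -5 + 0 = -5)
M(m, Z) = -55 + 11*Z (M(m, Z) = (Z - 5)*(6 + 5) = (-5 + Z)*11 = -55 + 11*Z)
d = 85 (d = 46 + 39 = 85)
(d*M(9, 5))*(-25 - 1*25) = (85*(-55 + 11*5))*(-25 - 1*25) = (85*(-55 + 55))*(-25 - 25) = (85*0)*(-50) = 0*(-50) = 0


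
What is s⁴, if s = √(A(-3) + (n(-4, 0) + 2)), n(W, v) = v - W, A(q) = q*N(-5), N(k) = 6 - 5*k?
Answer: 7569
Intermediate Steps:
A(q) = 31*q (A(q) = q*(6 - 5*(-5)) = q*(6 + 25) = q*31 = 31*q)
s = I*√87 (s = √(31*(-3) + ((0 - 1*(-4)) + 2)) = √(-93 + ((0 + 4) + 2)) = √(-93 + (4 + 2)) = √(-93 + 6) = √(-87) = I*√87 ≈ 9.3274*I)
s⁴ = (I*√87)⁴ = 7569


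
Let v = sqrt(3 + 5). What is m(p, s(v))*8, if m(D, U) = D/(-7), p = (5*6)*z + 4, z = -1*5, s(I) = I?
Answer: 1168/7 ≈ 166.86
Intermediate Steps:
v = 2*sqrt(2) (v = sqrt(8) = 2*sqrt(2) ≈ 2.8284)
z = -5
p = -146 (p = (5*6)*(-5) + 4 = 30*(-5) + 4 = -150 + 4 = -146)
m(D, U) = -D/7 (m(D, U) = D*(-1/7) = -D/7)
m(p, s(v))*8 = -1/7*(-146)*8 = (146/7)*8 = 1168/7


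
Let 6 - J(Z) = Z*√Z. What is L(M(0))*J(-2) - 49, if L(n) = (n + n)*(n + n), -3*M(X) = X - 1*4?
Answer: -19/3 + 128*I*√2/9 ≈ -6.3333 + 20.113*I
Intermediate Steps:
J(Z) = 6 - Z^(3/2) (J(Z) = 6 - Z*√Z = 6 - Z^(3/2))
M(X) = 4/3 - X/3 (M(X) = -(X - 1*4)/3 = -(X - 4)/3 = -(-4 + X)/3 = 4/3 - X/3)
L(n) = 4*n² (L(n) = (2*n)*(2*n) = 4*n²)
L(M(0))*J(-2) - 49 = (4*(4/3 - ⅓*0)²)*(6 - (-2)^(3/2)) - 49 = (4*(4/3 + 0)²)*(6 - (-2)*I*√2) - 49 = (4*(4/3)²)*(6 + 2*I*√2) - 49 = (4*(16/9))*(6 + 2*I*√2) - 49 = 64*(6 + 2*I*√2)/9 - 49 = (128/3 + 128*I*√2/9) - 49 = -19/3 + 128*I*√2/9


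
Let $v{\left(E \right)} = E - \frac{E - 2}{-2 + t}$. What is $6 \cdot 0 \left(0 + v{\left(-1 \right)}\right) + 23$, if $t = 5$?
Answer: $23$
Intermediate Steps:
$v{\left(E \right)} = \frac{2}{3} + \frac{2 E}{3}$ ($v{\left(E \right)} = E - \frac{E - 2}{-2 + 5} = E - \frac{-2 + E}{3} = E - \left(-2 + E\right) \frac{1}{3} = E - \left(- \frac{2}{3} + \frac{E}{3}\right) = \frac{2}{3} + \frac{2 E}{3}$)
$6 \cdot 0 \left(0 + v{\left(-1 \right)}\right) + 23 = 6 \cdot 0 \left(0 + \left(\frac{2}{3} + \frac{2}{3} \left(-1\right)\right)\right) + 23 = 6 \cdot 0 \left(0 + \left(\frac{2}{3} - \frac{2}{3}\right)\right) + 23 = 6 \cdot 0 \left(0 + 0\right) + 23 = 6 \cdot 0 \cdot 0 + 23 = 6 \cdot 0 + 23 = 0 + 23 = 23$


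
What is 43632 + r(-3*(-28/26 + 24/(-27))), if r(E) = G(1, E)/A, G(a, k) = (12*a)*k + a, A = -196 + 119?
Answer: 43674699/1001 ≈ 43631.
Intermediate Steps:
A = -77
G(a, k) = a + 12*a*k (G(a, k) = 12*a*k + a = a + 12*a*k)
r(E) = -1/77 - 12*E/77 (r(E) = (1*(1 + 12*E))/(-77) = (1 + 12*E)*(-1/77) = -1/77 - 12*E/77)
43632 + r(-3*(-28/26 + 24/(-27))) = 43632 + (-1/77 - (-36)*(-28/26 + 24/(-27))/77) = 43632 + (-1/77 - (-36)*(-28*1/26 + 24*(-1/27))/77) = 43632 + (-1/77 - (-36)*(-14/13 - 8/9)/77) = 43632 + (-1/77 - (-36)*(-230)/(77*117)) = 43632 + (-1/77 - 12/77*230/39) = 43632 + (-1/77 - 920/1001) = 43632 - 933/1001 = 43674699/1001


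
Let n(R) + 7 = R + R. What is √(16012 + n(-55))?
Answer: 17*√55 ≈ 126.08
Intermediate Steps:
n(R) = -7 + 2*R (n(R) = -7 + (R + R) = -7 + 2*R)
√(16012 + n(-55)) = √(16012 + (-7 + 2*(-55))) = √(16012 + (-7 - 110)) = √(16012 - 117) = √15895 = 17*√55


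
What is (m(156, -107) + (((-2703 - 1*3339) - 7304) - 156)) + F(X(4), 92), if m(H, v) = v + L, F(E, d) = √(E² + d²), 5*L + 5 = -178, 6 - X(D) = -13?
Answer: -68228/5 + 5*√353 ≈ -13552.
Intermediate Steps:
X(D) = 19 (X(D) = 6 - 1*(-13) = 6 + 13 = 19)
L = -183/5 (L = -1 + (⅕)*(-178) = -1 - 178/5 = -183/5 ≈ -36.600)
m(H, v) = -183/5 + v (m(H, v) = v - 183/5 = -183/5 + v)
(m(156, -107) + (((-2703 - 1*3339) - 7304) - 156)) + F(X(4), 92) = ((-183/5 - 107) + (((-2703 - 1*3339) - 7304) - 156)) + √(19² + 92²) = (-718/5 + (((-2703 - 3339) - 7304) - 156)) + √(361 + 8464) = (-718/5 + ((-6042 - 7304) - 156)) + √8825 = (-718/5 + (-13346 - 156)) + 5*√353 = (-718/5 - 13502) + 5*√353 = -68228/5 + 5*√353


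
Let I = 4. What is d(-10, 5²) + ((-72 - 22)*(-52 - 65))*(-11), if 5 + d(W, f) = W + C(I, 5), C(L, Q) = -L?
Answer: -120997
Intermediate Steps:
d(W, f) = -9 + W (d(W, f) = -5 + (W - 1*4) = -5 + (W - 4) = -5 + (-4 + W) = -9 + W)
d(-10, 5²) + ((-72 - 22)*(-52 - 65))*(-11) = (-9 - 10) + ((-72 - 22)*(-52 - 65))*(-11) = -19 - 94*(-117)*(-11) = -19 + 10998*(-11) = -19 - 120978 = -120997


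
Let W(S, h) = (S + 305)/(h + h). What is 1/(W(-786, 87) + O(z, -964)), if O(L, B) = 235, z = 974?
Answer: 174/40409 ≈ 0.0043060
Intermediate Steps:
W(S, h) = (305 + S)/(2*h) (W(S, h) = (305 + S)/((2*h)) = (305 + S)*(1/(2*h)) = (305 + S)/(2*h))
1/(W(-786, 87) + O(z, -964)) = 1/((1/2)*(305 - 786)/87 + 235) = 1/((1/2)*(1/87)*(-481) + 235) = 1/(-481/174 + 235) = 1/(40409/174) = 174/40409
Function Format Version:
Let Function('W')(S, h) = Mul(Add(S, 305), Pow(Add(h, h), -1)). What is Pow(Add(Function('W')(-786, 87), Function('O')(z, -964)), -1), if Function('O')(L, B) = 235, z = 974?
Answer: Rational(174, 40409) ≈ 0.0043060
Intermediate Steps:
Function('W')(S, h) = Mul(Rational(1, 2), Pow(h, -1), Add(305, S)) (Function('W')(S, h) = Mul(Add(305, S), Pow(Mul(2, h), -1)) = Mul(Add(305, S), Mul(Rational(1, 2), Pow(h, -1))) = Mul(Rational(1, 2), Pow(h, -1), Add(305, S)))
Pow(Add(Function('W')(-786, 87), Function('O')(z, -964)), -1) = Pow(Add(Mul(Rational(1, 2), Pow(87, -1), Add(305, -786)), 235), -1) = Pow(Add(Mul(Rational(1, 2), Rational(1, 87), -481), 235), -1) = Pow(Add(Rational(-481, 174), 235), -1) = Pow(Rational(40409, 174), -1) = Rational(174, 40409)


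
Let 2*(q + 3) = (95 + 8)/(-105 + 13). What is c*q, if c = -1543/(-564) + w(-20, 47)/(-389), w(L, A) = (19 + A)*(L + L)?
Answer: -1368417485/40368864 ≈ -33.898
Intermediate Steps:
q = -655/184 (q = -3 + ((95 + 8)/(-105 + 13))/2 = -3 + (103/(-92))/2 = -3 + (103*(-1/92))/2 = -3 + (½)*(-103/92) = -3 - 103/184 = -655/184 ≈ -3.5598)
w(L, A) = 2*L*(19 + A) (w(L, A) = (19 + A)*(2*L) = 2*L*(19 + A))
c = 2089187/219396 (c = -1543/(-564) + (2*(-20)*(19 + 47))/(-389) = -1543*(-1/564) + (2*(-20)*66)*(-1/389) = 1543/564 - 2640*(-1/389) = 1543/564 + 2640/389 = 2089187/219396 ≈ 9.5224)
c*q = (2089187/219396)*(-655/184) = -1368417485/40368864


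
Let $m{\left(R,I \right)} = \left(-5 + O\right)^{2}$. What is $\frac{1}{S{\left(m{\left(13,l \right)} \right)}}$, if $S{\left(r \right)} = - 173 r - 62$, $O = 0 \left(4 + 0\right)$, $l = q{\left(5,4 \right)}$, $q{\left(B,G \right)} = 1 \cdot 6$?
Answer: $- \frac{1}{4387} \approx -0.00022795$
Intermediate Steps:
$q{\left(B,G \right)} = 6$
$l = 6$
$O = 0$ ($O = 0 \cdot 4 = 0$)
$m{\left(R,I \right)} = 25$ ($m{\left(R,I \right)} = \left(-5 + 0\right)^{2} = \left(-5\right)^{2} = 25$)
$S{\left(r \right)} = -62 - 173 r$
$\frac{1}{S{\left(m{\left(13,l \right)} \right)}} = \frac{1}{-62 - 4325} = \frac{1}{-4387} = - \frac{1}{4387}$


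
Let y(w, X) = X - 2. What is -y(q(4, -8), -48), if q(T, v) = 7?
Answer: 50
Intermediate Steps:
y(w, X) = -2 + X
-y(q(4, -8), -48) = -(-2 - 48) = -1*(-50) = 50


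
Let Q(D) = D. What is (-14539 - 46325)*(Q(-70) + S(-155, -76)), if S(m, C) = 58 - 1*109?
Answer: 7364544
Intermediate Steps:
S(m, C) = -51 (S(m, C) = 58 - 109 = -51)
(-14539 - 46325)*(Q(-70) + S(-155, -76)) = (-14539 - 46325)*(-70 - 51) = -60864*(-121) = 7364544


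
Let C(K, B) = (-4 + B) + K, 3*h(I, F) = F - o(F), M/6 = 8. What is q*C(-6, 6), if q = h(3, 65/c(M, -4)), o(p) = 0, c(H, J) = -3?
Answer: 260/9 ≈ 28.889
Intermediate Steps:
M = 48 (M = 6*8 = 48)
h(I, F) = F/3 (h(I, F) = (F - 1*0)/3 = (F + 0)/3 = F/3)
C(K, B) = -4 + B + K
q = -65/9 (q = (65/(-3))/3 = (65*(-1/3))/3 = (1/3)*(-65/3) = -65/9 ≈ -7.2222)
q*C(-6, 6) = -65*(-4 + 6 - 6)/9 = -65/9*(-4) = 260/9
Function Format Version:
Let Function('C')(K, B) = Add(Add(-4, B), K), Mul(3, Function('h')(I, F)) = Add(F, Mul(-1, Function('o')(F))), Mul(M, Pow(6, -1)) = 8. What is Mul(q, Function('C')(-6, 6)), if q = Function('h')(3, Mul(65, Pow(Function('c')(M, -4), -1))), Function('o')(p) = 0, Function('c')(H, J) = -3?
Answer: Rational(260, 9) ≈ 28.889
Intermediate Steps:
M = 48 (M = Mul(6, 8) = 48)
Function('h')(I, F) = Mul(Rational(1, 3), F) (Function('h')(I, F) = Mul(Rational(1, 3), Add(F, Mul(-1, 0))) = Mul(Rational(1, 3), Add(F, 0)) = Mul(Rational(1, 3), F))
Function('C')(K, B) = Add(-4, B, K)
q = Rational(-65, 9) (q = Mul(Rational(1, 3), Mul(65, Pow(-3, -1))) = Mul(Rational(1, 3), Mul(65, Rational(-1, 3))) = Mul(Rational(1, 3), Rational(-65, 3)) = Rational(-65, 9) ≈ -7.2222)
Mul(q, Function('C')(-6, 6)) = Mul(Rational(-65, 9), Add(-4, 6, -6)) = Mul(Rational(-65, 9), -4) = Rational(260, 9)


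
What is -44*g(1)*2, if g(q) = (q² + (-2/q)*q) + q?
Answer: 0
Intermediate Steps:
g(q) = -2 + q + q² (g(q) = (q² - 2) + q = (-2 + q²) + q = -2 + q + q²)
-44*g(1)*2 = -44*(-2 + 1 + 1²)*2 = -44*(-2 + 1 + 1)*2 = -44*0*2 = 0*2 = 0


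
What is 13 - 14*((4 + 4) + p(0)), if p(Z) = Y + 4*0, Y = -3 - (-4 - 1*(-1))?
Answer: -99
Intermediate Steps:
Y = 0 (Y = -3 - (-4 + 1) = -3 - 1*(-3) = -3 + 3 = 0)
p(Z) = 0 (p(Z) = 0 + 4*0 = 0 + 0 = 0)
13 - 14*((4 + 4) + p(0)) = 13 - 14*((4 + 4) + 0) = 13 - 14*(8 + 0) = 13 - 14*8 = 13 - 112 = -99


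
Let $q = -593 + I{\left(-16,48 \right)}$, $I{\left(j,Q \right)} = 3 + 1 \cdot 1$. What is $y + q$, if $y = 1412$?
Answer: $823$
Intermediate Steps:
$I{\left(j,Q \right)} = 4$ ($I{\left(j,Q \right)} = 3 + 1 = 4$)
$q = -589$ ($q = -593 + 4 = -589$)
$y + q = 1412 - 589 = 823$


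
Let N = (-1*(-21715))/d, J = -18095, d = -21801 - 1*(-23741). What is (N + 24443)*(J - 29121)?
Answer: -111999031508/97 ≈ -1.1546e+9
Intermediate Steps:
d = 1940 (d = -21801 + 23741 = 1940)
N = 4343/388 (N = -1*(-21715)/1940 = 21715*(1/1940) = 4343/388 ≈ 11.193)
(N + 24443)*(J - 29121) = (4343/388 + 24443)*(-18095 - 29121) = (9488227/388)*(-47216) = -111999031508/97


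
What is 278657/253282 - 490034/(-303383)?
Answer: 208656588219/76841453006 ≈ 2.7154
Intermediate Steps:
278657/253282 - 490034/(-303383) = 278657*(1/253282) - 490034*(-1/303383) = 278657/253282 + 490034/303383 = 208656588219/76841453006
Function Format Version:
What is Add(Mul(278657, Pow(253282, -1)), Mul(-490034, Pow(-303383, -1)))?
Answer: Rational(208656588219, 76841453006) ≈ 2.7154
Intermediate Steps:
Add(Mul(278657, Pow(253282, -1)), Mul(-490034, Pow(-303383, -1))) = Add(Mul(278657, Rational(1, 253282)), Mul(-490034, Rational(-1, 303383))) = Add(Rational(278657, 253282), Rational(490034, 303383)) = Rational(208656588219, 76841453006)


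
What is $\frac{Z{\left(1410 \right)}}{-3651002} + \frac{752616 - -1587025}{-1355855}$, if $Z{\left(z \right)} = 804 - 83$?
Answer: $- \frac{8543011541737}{4950229316710} \approx -1.7258$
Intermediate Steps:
$Z{\left(z \right)} = 721$
$\frac{Z{\left(1410 \right)}}{-3651002} + \frac{752616 - -1587025}{-1355855} = \frac{721}{-3651002} + \frac{752616 - -1587025}{-1355855} = 721 \left(- \frac{1}{3651002}\right) + \left(752616 + 1587025\right) \left(- \frac{1}{1355855}\right) = - \frac{721}{3651002} + 2339641 \left(- \frac{1}{1355855}\right) = - \frac{721}{3651002} - \frac{2339641}{1355855} = - \frac{8543011541737}{4950229316710}$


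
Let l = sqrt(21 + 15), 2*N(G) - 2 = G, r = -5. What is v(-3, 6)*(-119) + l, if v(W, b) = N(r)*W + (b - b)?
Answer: -1059/2 ≈ -529.50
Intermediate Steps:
N(G) = 1 + G/2
l = 6 (l = sqrt(36) = 6)
v(W, b) = -3*W/2 (v(W, b) = (1 + (1/2)*(-5))*W + (b - b) = (1 - 5/2)*W + 0 = -3*W/2 + 0 = -3*W/2)
v(-3, 6)*(-119) + l = -3/2*(-3)*(-119) + 6 = (9/2)*(-119) + 6 = -1071/2 + 6 = -1059/2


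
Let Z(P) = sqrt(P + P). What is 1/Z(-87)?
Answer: -I*sqrt(174)/174 ≈ -0.07581*I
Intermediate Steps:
Z(P) = sqrt(2)*sqrt(P) (Z(P) = sqrt(2*P) = sqrt(2)*sqrt(P))
1/Z(-87) = 1/(sqrt(2)*sqrt(-87)) = 1/(sqrt(2)*(I*sqrt(87))) = 1/(I*sqrt(174)) = -I*sqrt(174)/174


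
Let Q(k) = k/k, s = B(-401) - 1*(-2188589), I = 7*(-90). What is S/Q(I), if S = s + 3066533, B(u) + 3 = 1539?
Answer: 5256658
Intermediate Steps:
B(u) = 1536 (B(u) = -3 + 1539 = 1536)
I = -630
s = 2190125 (s = 1536 - 1*(-2188589) = 1536 + 2188589 = 2190125)
Q(k) = 1
S = 5256658 (S = 2190125 + 3066533 = 5256658)
S/Q(I) = 5256658/1 = 5256658*1 = 5256658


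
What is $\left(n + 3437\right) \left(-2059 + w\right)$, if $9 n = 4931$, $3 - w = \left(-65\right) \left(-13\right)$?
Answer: $- \frac{34680488}{3} \approx -1.156 \cdot 10^{7}$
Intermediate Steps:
$w = -842$ ($w = 3 - \left(-65\right) \left(-13\right) = 3 - 845 = -842$)
$n = \frac{4931}{9}$ ($n = \frac{1}{9} \cdot 4931 = \frac{4931}{9} \approx 547.89$)
$\left(n + 3437\right) \left(-2059 + w\right) = \left(\frac{4931}{9} + 3437\right) \left(-2059 - 842\right) = \frac{35864}{9} \left(-2901\right) = - \frac{34680488}{3}$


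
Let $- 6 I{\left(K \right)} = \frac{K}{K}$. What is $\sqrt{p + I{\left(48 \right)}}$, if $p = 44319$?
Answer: $\frac{\sqrt{1595478}}{6} \approx 210.52$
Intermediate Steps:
$I{\left(K \right)} = - \frac{1}{6}$ ($I{\left(K \right)} = - \frac{K \frac{1}{K}}{6} = \left(- \frac{1}{6}\right) 1 = - \frac{1}{6}$)
$\sqrt{p + I{\left(48 \right)}} = \sqrt{44319 - \frac{1}{6}} = \sqrt{\frac{265913}{6}} = \frac{\sqrt{1595478}}{6}$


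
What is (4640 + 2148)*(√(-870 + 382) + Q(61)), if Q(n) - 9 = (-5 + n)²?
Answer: 21348260 + 13576*I*√122 ≈ 2.1348e+7 + 1.4995e+5*I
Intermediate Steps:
Q(n) = 9 + (-5 + n)²
(4640 + 2148)*(√(-870 + 382) + Q(61)) = (4640 + 2148)*(√(-870 + 382) + (9 + (-5 + 61)²)) = 6788*(√(-488) + (9 + 56²)) = 6788*(2*I*√122 + (9 + 3136)) = 6788*(2*I*√122 + 3145) = 6788*(3145 + 2*I*√122) = 21348260 + 13576*I*√122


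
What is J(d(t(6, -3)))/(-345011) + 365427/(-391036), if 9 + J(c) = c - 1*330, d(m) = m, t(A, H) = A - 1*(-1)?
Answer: -125946510745/134911721396 ≈ -0.93355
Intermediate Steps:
t(A, H) = 1 + A (t(A, H) = A + 1 = 1 + A)
J(c) = -339 + c (J(c) = -9 + (c - 1*330) = -9 + (c - 330) = -9 + (-330 + c) = -339 + c)
J(d(t(6, -3)))/(-345011) + 365427/(-391036) = (-339 + (1 + 6))/(-345011) + 365427/(-391036) = (-339 + 7)*(-1/345011) + 365427*(-1/391036) = -332*(-1/345011) - 365427/391036 = 332/345011 - 365427/391036 = -125946510745/134911721396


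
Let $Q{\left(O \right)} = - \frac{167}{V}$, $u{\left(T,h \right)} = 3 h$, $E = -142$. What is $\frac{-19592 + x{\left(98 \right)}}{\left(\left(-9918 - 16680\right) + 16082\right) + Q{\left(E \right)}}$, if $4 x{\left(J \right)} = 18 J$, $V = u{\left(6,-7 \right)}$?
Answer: $\frac{402171}{220669} \approx 1.8225$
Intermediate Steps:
$V = -21$ ($V = 3 \left(-7\right) = -21$)
$x{\left(J \right)} = \frac{9 J}{2}$ ($x{\left(J \right)} = \frac{18 J}{4} = \frac{9 J}{2}$)
$Q{\left(O \right)} = \frac{167}{21}$ ($Q{\left(O \right)} = - \frac{167}{-21} = \left(-167\right) \left(- \frac{1}{21}\right) = \frac{167}{21}$)
$\frac{-19592 + x{\left(98 \right)}}{\left(\left(-9918 - 16680\right) + 16082\right) + Q{\left(E \right)}} = \frac{-19592 + \frac{9}{2} \cdot 98}{\left(\left(-9918 - 16680\right) + 16082\right) + \frac{167}{21}} = \frac{-19592 + 441}{\left(-26598 + 16082\right) + \frac{167}{21}} = - \frac{19151}{-10516 + \frac{167}{21}} = - \frac{19151}{- \frac{220669}{21}} = \left(-19151\right) \left(- \frac{21}{220669}\right) = \frac{402171}{220669}$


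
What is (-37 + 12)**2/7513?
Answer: 625/7513 ≈ 0.083189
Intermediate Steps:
(-37 + 12)**2/7513 = (-25)**2*(1/7513) = 625*(1/7513) = 625/7513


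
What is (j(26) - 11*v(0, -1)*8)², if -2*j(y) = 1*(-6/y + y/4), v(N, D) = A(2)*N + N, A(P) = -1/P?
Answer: 26569/2704 ≈ 9.8258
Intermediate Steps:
v(N, D) = N/2 (v(N, D) = (-1/2)*N + N = (-1*½)*N + N = -N/2 + N = N/2)
j(y) = 3/y - y/8 (j(y) = -(-6/y + y/4)/2 = 3/y - y/8)
(j(26) - 11*v(0, -1)*8)² = ((3/26 - ⅛*26) - 11*0/2*8)² = ((3*(1/26) - 13/4) - 11*0*8)² = ((3/26 - 13/4) + 0*8)² = (-163/52 + 0)² = (-163/52)² = 26569/2704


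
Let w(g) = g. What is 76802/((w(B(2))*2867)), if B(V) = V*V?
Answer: 38401/5734 ≈ 6.6971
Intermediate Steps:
B(V) = V**2
76802/((w(B(2))*2867)) = 76802/((2**2*2867)) = 76802/((4*2867)) = 76802/11468 = 76802*(1/11468) = 38401/5734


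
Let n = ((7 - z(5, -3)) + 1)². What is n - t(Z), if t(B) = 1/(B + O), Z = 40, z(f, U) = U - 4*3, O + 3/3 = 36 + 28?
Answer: 54486/103 ≈ 528.99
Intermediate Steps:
O = 63 (O = -1 + (36 + 28) = -1 + 64 = 63)
z(f, U) = -12 + U (z(f, U) = U - 12 = -12 + U)
t(B) = 1/(63 + B) (t(B) = 1/(B + 63) = 1/(63 + B))
n = 529 (n = ((7 - (-12 - 3)) + 1)² = ((7 - 1*(-15)) + 1)² = ((7 + 15) + 1)² = (22 + 1)² = 23² = 529)
n - t(Z) = 529 - 1/(63 + 40) = 529 - 1/103 = 54486/103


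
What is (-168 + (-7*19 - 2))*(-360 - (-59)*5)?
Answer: 19695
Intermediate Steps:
(-168 + (-7*19 - 2))*(-360 - (-59)*5) = (-168 + (-133 - 2))*(-360 - 1*(-295)) = (-168 - 135)*(-360 + 295) = -303*(-65) = 19695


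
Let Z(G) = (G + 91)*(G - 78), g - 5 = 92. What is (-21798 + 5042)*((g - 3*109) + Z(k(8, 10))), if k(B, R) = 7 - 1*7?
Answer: 122787968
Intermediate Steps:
g = 97 (g = 5 + 92 = 97)
k(B, R) = 0 (k(B, R) = 7 - 7 = 0)
Z(G) = (-78 + G)*(91 + G) (Z(G) = (91 + G)*(-78 + G) = (-78 + G)*(91 + G))
(-21798 + 5042)*((g - 3*109) + Z(k(8, 10))) = (-21798 + 5042)*((97 - 3*109) + (-7098 + 0² + 13*0)) = -16756*((97 - 327) + (-7098 + 0 + 0)) = -16756*(-230 - 7098) = -16756*(-7328) = 122787968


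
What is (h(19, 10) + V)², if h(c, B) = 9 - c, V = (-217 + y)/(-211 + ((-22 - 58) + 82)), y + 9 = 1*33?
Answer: 3598609/43681 ≈ 82.384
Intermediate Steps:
y = 24 (y = -9 + 1*33 = -9 + 33 = 24)
V = 193/209 (V = (-217 + 24)/(-211 + ((-22 - 58) + 82)) = -193/(-211 + (-80 + 82)) = -193/(-211 + 2) = -193/(-209) = -193*(-1/209) = 193/209 ≈ 0.92344)
(h(19, 10) + V)² = ((9 - 1*19) + 193/209)² = ((9 - 19) + 193/209)² = (-10 + 193/209)² = (-1897/209)² = 3598609/43681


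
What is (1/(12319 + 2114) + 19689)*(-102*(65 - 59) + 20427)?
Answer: 1876951687490/4811 ≈ 3.9014e+8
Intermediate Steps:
(1/(12319 + 2114) + 19689)*(-102*(65 - 59) + 20427) = (1/14433 + 19689)*(-102*6 + 20427) = (1/14433 + 19689)*(-612 + 20427) = (284171338/14433)*19815 = 1876951687490/4811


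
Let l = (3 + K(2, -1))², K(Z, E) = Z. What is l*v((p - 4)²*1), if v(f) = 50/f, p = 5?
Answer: 1250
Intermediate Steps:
l = 25 (l = (3 + 2)² = 5² = 25)
l*v((p - 4)²*1) = 25*(50/(((5 - 4)²*1))) = 25*(50/((1²*1))) = 25*(50/((1*1))) = 25*(50/1) = 25*(50*1) = 25*50 = 1250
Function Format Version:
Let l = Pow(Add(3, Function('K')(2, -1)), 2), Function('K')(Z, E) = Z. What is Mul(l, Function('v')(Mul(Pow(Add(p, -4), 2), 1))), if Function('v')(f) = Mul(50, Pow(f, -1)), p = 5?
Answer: 1250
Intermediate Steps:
l = 25 (l = Pow(Add(3, 2), 2) = Pow(5, 2) = 25)
Mul(l, Function('v')(Mul(Pow(Add(p, -4), 2), 1))) = Mul(25, Mul(50, Pow(Mul(Pow(Add(5, -4), 2), 1), -1))) = Mul(25, Mul(50, Pow(Mul(Pow(1, 2), 1), -1))) = Mul(25, Mul(50, Pow(Mul(1, 1), -1))) = Mul(25, Mul(50, Pow(1, -1))) = Mul(25, Mul(50, 1)) = Mul(25, 50) = 1250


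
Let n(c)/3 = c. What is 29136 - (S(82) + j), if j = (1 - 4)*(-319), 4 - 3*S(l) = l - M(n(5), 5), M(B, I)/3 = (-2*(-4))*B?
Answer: 28085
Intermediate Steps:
n(c) = 3*c
M(B, I) = 24*B (M(B, I) = 3*((-2*(-4))*B) = 3*(8*B) = 24*B)
S(l) = 364/3 - l/3 (S(l) = 4/3 - (l - 24*3*5)/3 = 4/3 - (l - 24*15)/3 = 4/3 - (l - 1*360)/3 = 4/3 - (l - 360)/3 = 4/3 - (-360 + l)/3 = 4/3 + (120 - l/3) = 364/3 - l/3)
j = 957 (j = -3*(-319) = 957)
29136 - (S(82) + j) = 29136 - ((364/3 - 1/3*82) + 957) = 29136 - ((364/3 - 82/3) + 957) = 29136 - (94 + 957) = 29136 - 1*1051 = 29136 - 1051 = 28085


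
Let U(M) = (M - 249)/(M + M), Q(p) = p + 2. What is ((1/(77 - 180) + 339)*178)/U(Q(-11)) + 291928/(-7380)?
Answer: 792489614/190035 ≈ 4170.2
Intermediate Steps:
Q(p) = 2 + p
U(M) = (-249 + M)/(2*M) (U(M) = (-249 + M)/((2*M)) = (-249 + M)*(1/(2*M)) = (-249 + M)/(2*M))
((1/(77 - 180) + 339)*178)/U(Q(-11)) + 291928/(-7380) = ((1/(77 - 180) + 339)*178)/(((-249 + (2 - 11))/(2*(2 - 11)))) + 291928/(-7380) = ((1/(-103) + 339)*178)/(((1/2)*(-249 - 9)/(-9))) + 291928*(-1/7380) = ((-1/103 + 339)*178)/(((1/2)*(-1/9)*(-258))) - 72982/1845 = ((34916/103)*178)/(43/3) - 72982/1845 = (6215048/103)*(3/43) - 72982/1845 = 433608/103 - 72982/1845 = 792489614/190035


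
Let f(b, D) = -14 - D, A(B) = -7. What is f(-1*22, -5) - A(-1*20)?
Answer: -2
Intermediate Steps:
f(-1*22, -5) - A(-1*20) = (-14 - 1*(-5)) - 1*(-7) = (-14 + 5) + 7 = -9 + 7 = -2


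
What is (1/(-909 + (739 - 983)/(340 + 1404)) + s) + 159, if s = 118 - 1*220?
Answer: 22593509/396385 ≈ 56.999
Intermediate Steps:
s = -102 (s = 118 - 220 = -102)
(1/(-909 + (739 - 983)/(340 + 1404)) + s) + 159 = (1/(-909 + (739 - 983)/(340 + 1404)) - 102) + 159 = (1/(-909 - 244/1744) - 102) + 159 = (1/(-909 - 244*1/1744) - 102) + 159 = (1/(-909 - 61/436) - 102) + 159 = (1/(-396385/436) - 102) + 159 = (-436/396385 - 102) + 159 = -40431706/396385 + 159 = 22593509/396385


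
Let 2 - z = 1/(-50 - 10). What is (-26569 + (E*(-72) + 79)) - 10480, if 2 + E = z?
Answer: -184856/5 ≈ -36971.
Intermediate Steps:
z = 121/60 (z = 2 - 1/(-50 - 10) = 2 - 1/(-60) = 2 - 1*(-1/60) = 2 + 1/60 = 121/60 ≈ 2.0167)
E = 1/60 (E = -2 + 121/60 = 1/60 ≈ 0.016667)
(-26569 + (E*(-72) + 79)) - 10480 = (-26569 + ((1/60)*(-72) + 79)) - 10480 = (-26569 + (-6/5 + 79)) - 10480 = (-26569 + 389/5) - 10480 = -132456/5 - 10480 = -184856/5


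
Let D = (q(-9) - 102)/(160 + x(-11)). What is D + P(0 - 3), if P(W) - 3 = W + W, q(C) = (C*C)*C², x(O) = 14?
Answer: 1979/58 ≈ 34.121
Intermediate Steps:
q(C) = C⁴ (q(C) = C²*C² = C⁴)
D = 2153/58 (D = ((-9)⁴ - 102)/(160 + 14) = (6561 - 102)/174 = 6459*(1/174) = 2153/58 ≈ 37.121)
P(W) = 3 + 2*W (P(W) = 3 + (W + W) = 3 + 2*W)
D + P(0 - 3) = 2153/58 + (3 + 2*(0 - 3)) = 2153/58 + (3 + 2*(-3)) = 2153/58 + (3 - 6) = 2153/58 - 3 = 1979/58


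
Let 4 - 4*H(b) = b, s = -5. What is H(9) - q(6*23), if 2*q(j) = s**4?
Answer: -1255/4 ≈ -313.75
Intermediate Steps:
H(b) = 1 - b/4
q(j) = 625/2 (q(j) = (1/2)*(-5)**4 = (1/2)*625 = 625/2)
H(9) - q(6*23) = (1 - 1/4*9) - 1*625/2 = (1 - 9/4) - 625/2 = -5/4 - 625/2 = -1255/4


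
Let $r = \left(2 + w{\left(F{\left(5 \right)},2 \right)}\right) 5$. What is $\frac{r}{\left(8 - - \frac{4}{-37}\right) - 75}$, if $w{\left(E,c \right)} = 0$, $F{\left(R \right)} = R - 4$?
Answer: $- \frac{370}{2483} \approx -0.14901$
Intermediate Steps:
$F{\left(R \right)} = -4 + R$ ($F{\left(R \right)} = R - 4 = -4 + R$)
$r = 10$ ($r = \left(2 + 0\right) 5 = 2 \cdot 5 = 10$)
$\frac{r}{\left(8 - - \frac{4}{-37}\right) - 75} = \frac{10}{\left(8 - - \frac{4}{-37}\right) - 75} = \frac{10}{\left(8 - \left(-4\right) \left(- \frac{1}{37}\right)\right) - 75} = \frac{10}{\left(8 - \frac{4}{37}\right) - 75} = \frac{10}{\frac{292}{37} - 75} = \frac{10}{- \frac{2483}{37}} = 10 \left(- \frac{37}{2483}\right) = - \frac{370}{2483}$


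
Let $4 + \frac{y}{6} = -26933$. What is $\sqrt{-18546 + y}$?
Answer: $2 i \sqrt{45042} \approx 424.46 i$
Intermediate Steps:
$y = -161622$ ($y = -24 + 6 \left(-26933\right) = -24 - 161598 = -161622$)
$\sqrt{-18546 + y} = \sqrt{-18546 - 161622} = \sqrt{-180168} = 2 i \sqrt{45042}$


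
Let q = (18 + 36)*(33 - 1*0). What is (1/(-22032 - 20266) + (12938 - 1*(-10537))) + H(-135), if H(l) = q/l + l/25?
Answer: 4960794031/211490 ≈ 23456.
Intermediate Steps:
q = 1782 (q = 54*(33 + 0) = 54*33 = 1782)
H(l) = 1782/l + l/25
(1/(-22032 - 20266) + (12938 - 1*(-10537))) + H(-135) = (1/(-22032 - 20266) + (12938 - 1*(-10537))) + (1782/(-135) + (1/25)*(-135)) = (1/(-42298) + (12938 + 10537)) + (1782*(-1/135) - 27/5) = (-1/42298 + 23475) + (-66/5 - 27/5) = 992945549/42298 - 93/5 = 4960794031/211490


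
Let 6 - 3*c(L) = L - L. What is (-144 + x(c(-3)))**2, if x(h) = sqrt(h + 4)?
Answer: (144 - sqrt(6))**2 ≈ 20037.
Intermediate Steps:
c(L) = 2 (c(L) = 2 - (L - L)/3 = 2 - 1/3*0 = 2 + 0 = 2)
x(h) = sqrt(4 + h)
(-144 + x(c(-3)))**2 = (-144 + sqrt(4 + 2))**2 = (-144 + sqrt(6))**2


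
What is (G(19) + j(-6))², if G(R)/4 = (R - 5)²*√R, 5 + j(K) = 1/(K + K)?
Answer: 1681702537/144 - 23912*√19/3 ≈ 1.1644e+7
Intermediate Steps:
j(K) = -5 + 1/(2*K) (j(K) = -5 + 1/(K + K) = -5 + 1/(2*K))
G(R) = 4*√R*(-5 + R)² (G(R) = 4*((R - 5)²*√R) = 4*((-5 + R)²*√R) = 4*(√R*(-5 + R)²) = 4*√R*(-5 + R)²)
(G(19) + j(-6))² = (4*√19*(-5 + 19)² + (-5 + (½)/(-6)))² = (4*√19*14² + (-5 + (½)*(-⅙)))² = (4*√19*196 + (-5 - 1/12))² = (784*√19 - 61/12)² = (-61/12 + 784*√19)²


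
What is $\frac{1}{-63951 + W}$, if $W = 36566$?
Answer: $- \frac{1}{27385} \approx -3.6516 \cdot 10^{-5}$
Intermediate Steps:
$\frac{1}{-63951 + W} = \frac{1}{-63951 + 36566} = \frac{1}{-27385} = - \frac{1}{27385}$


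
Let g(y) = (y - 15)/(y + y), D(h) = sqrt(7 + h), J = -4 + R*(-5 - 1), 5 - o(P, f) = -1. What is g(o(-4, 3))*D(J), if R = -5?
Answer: -3*sqrt(33)/4 ≈ -4.3084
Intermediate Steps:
o(P, f) = 6 (o(P, f) = 5 - 1*(-1) = 5 + 1 = 6)
J = 26 (J = -4 - 5*(-5 - 1) = -4 - 5*(-6) = -4 + 30 = 26)
g(y) = (-15 + y)/(2*y) (g(y) = (-15 + y)/((2*y)) = (-15 + y)*(1/(2*y)) = (-15 + y)/(2*y))
g(o(-4, 3))*D(J) = ((1/2)*(-15 + 6)/6)*sqrt(7 + 26) = ((1/2)*(1/6)*(-9))*sqrt(33) = -3*sqrt(33)/4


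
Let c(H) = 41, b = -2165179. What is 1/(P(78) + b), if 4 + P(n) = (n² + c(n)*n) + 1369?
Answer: -1/2154532 ≈ -4.6414e-7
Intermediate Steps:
P(n) = 1365 + n² + 41*n (P(n) = -4 + ((n² + 41*n) + 1369) = -4 + (1369 + n² + 41*n) = 1365 + n² + 41*n)
1/(P(78) + b) = 1/((1365 + 78² + 41*78) - 2165179) = 1/((1365 + 6084 + 3198) - 2165179) = 1/(10647 - 2165179) = 1/(-2154532) = -1/2154532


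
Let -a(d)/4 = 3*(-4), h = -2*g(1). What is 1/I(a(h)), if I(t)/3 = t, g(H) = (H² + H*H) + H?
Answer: 1/144 ≈ 0.0069444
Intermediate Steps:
g(H) = H + 2*H² (g(H) = (H² + H²) + H = 2*H² + H = H + 2*H²)
h = -6 (h = -2*(1 + 2*1) = -2*(1 + 2) = -2*3 = -6)
a(d) = 48 (a(d) = -12*(-4) = -4*(-12) = 48)
I(t) = 3*t
1/I(a(h)) = 1/(3*48) = 1/144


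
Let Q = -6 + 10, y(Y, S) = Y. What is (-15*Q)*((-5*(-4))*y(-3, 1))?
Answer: 3600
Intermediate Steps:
Q = 4
(-15*Q)*((-5*(-4))*y(-3, 1)) = (-15*4)*(-5*(-4)*(-3)) = -1200*(-3) = -60*(-60) = 3600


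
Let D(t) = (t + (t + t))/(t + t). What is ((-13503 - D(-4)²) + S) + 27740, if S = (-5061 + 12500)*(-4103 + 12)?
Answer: -121674857/4 ≈ -3.0419e+7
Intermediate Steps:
D(t) = 3/2 (D(t) = (t + 2*t)/((2*t)) = (3*t)*(1/(2*t)) = 3/2)
S = -30432949 (S = 7439*(-4091) = -30432949)
((-13503 - D(-4)²) + S) + 27740 = ((-13503 - (3/2)²) - 30432949) + 27740 = ((-13503 - 1*9/4) - 30432949) + 27740 = ((-13503 - 9/4) - 30432949) + 27740 = (-54021/4 - 30432949) + 27740 = -121785817/4 + 27740 = -121674857/4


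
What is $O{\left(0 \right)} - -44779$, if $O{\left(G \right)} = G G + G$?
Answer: $44779$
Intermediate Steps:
$O{\left(G \right)} = G + G^{2}$ ($O{\left(G \right)} = G^{2} + G = G + G^{2}$)
$O{\left(0 \right)} - -44779 = 0 \left(1 + 0\right) - -44779 = 0 \cdot 1 + 44779 = 0 + 44779 = 44779$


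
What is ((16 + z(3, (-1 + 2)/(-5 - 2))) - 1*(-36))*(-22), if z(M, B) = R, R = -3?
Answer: -1078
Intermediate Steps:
z(M, B) = -3
((16 + z(3, (-1 + 2)/(-5 - 2))) - 1*(-36))*(-22) = ((16 - 3) - 1*(-36))*(-22) = (13 + 36)*(-22) = 49*(-22) = -1078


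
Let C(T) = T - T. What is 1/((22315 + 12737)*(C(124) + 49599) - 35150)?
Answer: 1/1738508998 ≈ 5.7521e-10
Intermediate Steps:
C(T) = 0
1/((22315 + 12737)*(C(124) + 49599) - 35150) = 1/((22315 + 12737)*(0 + 49599) - 35150) = 1/(35052*49599 - 35150) = 1/(1738544148 - 35150) = 1/1738508998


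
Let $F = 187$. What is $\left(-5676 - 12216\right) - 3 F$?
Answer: $-18453$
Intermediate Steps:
$\left(-5676 - 12216\right) - 3 F = \left(-5676 - 12216\right) - 561 = -17892 - 561 = -18453$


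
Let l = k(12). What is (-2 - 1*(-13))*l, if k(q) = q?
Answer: 132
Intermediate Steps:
l = 12
(-2 - 1*(-13))*l = (-2 - 1*(-13))*12 = (-2 + 13)*12 = 11*12 = 132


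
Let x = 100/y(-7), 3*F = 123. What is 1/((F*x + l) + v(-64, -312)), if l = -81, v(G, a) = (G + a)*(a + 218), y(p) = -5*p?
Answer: 7/247661 ≈ 2.8264e-5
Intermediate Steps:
F = 41 (F = (⅓)*123 = 41)
v(G, a) = (218 + a)*(G + a) (v(G, a) = (G + a)*(218 + a) = (218 + a)*(G + a))
x = 20/7 (x = 100/((-5*(-7))) = 100/35 = 100*(1/35) = 20/7 ≈ 2.8571)
1/((F*x + l) + v(-64, -312)) = 1/((41*(20/7) - 81) + ((-312)² + 218*(-64) + 218*(-312) - 64*(-312))) = 1/((820/7 - 81) + (97344 - 13952 - 68016 + 19968)) = 1/(253/7 + 35344) = 1/(247661/7) = 7/247661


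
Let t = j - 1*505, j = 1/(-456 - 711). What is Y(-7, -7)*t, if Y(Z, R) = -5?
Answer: 2946680/1167 ≈ 2525.0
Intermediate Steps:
j = -1/1167 (j = 1/(-1167) = -1/1167 ≈ -0.00085690)
t = -589336/1167 (t = -1/1167 - 1*505 = -1/1167 - 505 = -589336/1167 ≈ -505.00)
Y(-7, -7)*t = -5*(-589336/1167) = 2946680/1167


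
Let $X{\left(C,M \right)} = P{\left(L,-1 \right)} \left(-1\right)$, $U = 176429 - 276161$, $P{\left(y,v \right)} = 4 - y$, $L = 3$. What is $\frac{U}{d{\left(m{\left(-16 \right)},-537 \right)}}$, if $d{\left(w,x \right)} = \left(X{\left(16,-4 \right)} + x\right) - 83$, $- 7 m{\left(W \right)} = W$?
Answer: $\frac{33244}{207} \approx 160.6$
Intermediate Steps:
$m{\left(W \right)} = - \frac{W}{7}$
$U = -99732$
$X{\left(C,M \right)} = -1$ ($X{\left(C,M \right)} = \left(4 - 3\right) \left(-1\right) = 1 \left(-1\right) = -1$)
$d{\left(w,x \right)} = -84 + x$ ($d{\left(w,x \right)} = \left(-1 + x\right) - 83 = -84 + x$)
$\frac{U}{d{\left(m{\left(-16 \right)},-537 \right)}} = - \frac{99732}{-84 - 537} = - \frac{99732}{-621} = \left(-99732\right) \left(- \frac{1}{621}\right) = \frac{33244}{207}$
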